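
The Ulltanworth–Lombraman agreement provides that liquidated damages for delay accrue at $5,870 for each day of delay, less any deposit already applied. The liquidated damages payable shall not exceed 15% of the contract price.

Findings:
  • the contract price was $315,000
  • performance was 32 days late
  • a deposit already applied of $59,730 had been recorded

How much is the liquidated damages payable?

Per-day damages: 32 × $5,870 = $187,840
Less deposit already applied: $187,840 − $59,730 = $128,110
Cap: 15% of $315,000 = $47,250
Cap at $47,250: $128,110 exceeds the cap → $47,250

$47,250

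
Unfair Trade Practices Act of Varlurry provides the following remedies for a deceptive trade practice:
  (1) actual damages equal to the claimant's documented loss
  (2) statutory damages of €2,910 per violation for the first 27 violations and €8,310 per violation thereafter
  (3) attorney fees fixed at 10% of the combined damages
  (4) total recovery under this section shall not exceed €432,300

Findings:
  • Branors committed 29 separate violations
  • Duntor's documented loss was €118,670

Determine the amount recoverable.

First 27 violations: 27 × €2,910 = €78,570
Remaining violations: (29 − 27) × €8,310 = €16,620
Statutory damages: €78,570 + €16,620 = €95,190
Combined damages: €118,670 + €95,190 = €213,860
Attorney fees: 10% of €213,860 = €21,386
Total before cap: €213,860 + €21,386 = €235,246
Cap at €432,300: €235,246 is within the cap, no reduction.

Total recovery: €235,246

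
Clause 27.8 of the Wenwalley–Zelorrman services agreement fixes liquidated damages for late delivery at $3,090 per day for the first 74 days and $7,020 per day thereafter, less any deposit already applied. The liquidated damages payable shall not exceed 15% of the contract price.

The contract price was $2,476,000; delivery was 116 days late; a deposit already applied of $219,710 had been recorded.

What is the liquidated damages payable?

$303,790

First 74 days: 74 × $3,090 = $228,660
Remaining days: (116 − 74) × $7,020 = $294,840
Accrued per-day damages: $228,660 + $294,840 = $523,500
Less deposit already applied: $523,500 − $219,710 = $303,790
Cap: 15% of $2,476,000 = $371,400
Cap at $371,400: $303,790 is within the cap, no reduction.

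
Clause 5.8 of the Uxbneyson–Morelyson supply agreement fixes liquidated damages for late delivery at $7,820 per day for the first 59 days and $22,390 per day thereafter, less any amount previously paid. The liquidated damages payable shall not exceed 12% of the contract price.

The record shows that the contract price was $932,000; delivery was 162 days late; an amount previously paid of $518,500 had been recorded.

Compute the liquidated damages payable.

First 59 days: 59 × $7,820 = $461,380
Remaining days: (162 − 59) × $22,390 = $2,306,170
Accrued per-day damages: $461,380 + $2,306,170 = $2,767,550
Less amount previously paid: $2,767,550 − $518,500 = $2,249,050
Cap: 12% of $932,000 = $111,840
Cap at $111,840: $2,249,050 exceeds the cap → $111,840

Liquidated damages: $111,840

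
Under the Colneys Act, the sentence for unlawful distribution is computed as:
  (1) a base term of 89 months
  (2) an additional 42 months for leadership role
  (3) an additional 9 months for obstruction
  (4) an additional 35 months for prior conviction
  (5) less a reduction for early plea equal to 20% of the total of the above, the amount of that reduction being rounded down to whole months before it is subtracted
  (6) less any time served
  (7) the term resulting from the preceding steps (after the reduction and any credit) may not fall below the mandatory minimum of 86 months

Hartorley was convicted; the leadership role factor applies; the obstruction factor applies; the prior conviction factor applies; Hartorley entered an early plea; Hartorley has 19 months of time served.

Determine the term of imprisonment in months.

Sentence: 121 months

Leadership role enhancement: +42 months
Obstruction enhancement: +9 months
Prior conviction enhancement: +35 months
Adjusted term: 89 months + 42 months + 9 months + 35 months = 175 months
Early plea reduction: 20% of 175 months = 35 months (rounded down)
After reduction: 175 − 35 = 140 months
Less time served: 140 months − 19 months = 121 months
Minimum 86 months: 121 months meets the minimum, no increase.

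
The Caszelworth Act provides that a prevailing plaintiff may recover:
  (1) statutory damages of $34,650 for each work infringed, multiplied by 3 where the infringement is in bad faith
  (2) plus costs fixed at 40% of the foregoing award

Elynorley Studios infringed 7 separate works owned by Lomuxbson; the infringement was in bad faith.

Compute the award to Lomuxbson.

Statutory damages: 7 × $34,650 = $242,550
Trebled: 3 × $242,550 = $727,650
Costs: 40% of $727,650 = $291,060
Award plus costs: $727,650 + $291,060 = $1,018,710

$1,018,710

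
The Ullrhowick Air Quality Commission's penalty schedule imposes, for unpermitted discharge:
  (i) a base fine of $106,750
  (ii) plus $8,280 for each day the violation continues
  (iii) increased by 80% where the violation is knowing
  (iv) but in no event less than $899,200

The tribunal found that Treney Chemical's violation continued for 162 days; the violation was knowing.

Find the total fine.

$2,606,598

Per-day component: 162 × $8,280 = $1,341,360
Base plus per-day: $106,750 + $1,341,360 = $1,448,110
Enhancement: 80% of $1,448,110 = $1,158,488
Enhanced fine: $1,448,110 + $1,158,488 = $2,606,598
Minimum $899,200: $2,606,598 meets the minimum, no increase.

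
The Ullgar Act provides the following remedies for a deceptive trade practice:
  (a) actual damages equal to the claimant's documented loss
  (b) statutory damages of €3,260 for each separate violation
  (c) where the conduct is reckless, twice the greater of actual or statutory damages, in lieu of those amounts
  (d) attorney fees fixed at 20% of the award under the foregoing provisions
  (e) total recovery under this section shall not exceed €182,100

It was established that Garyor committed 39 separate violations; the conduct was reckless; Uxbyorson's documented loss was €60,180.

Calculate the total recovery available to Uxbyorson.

Statutory damages: 39 × €3,260 = €127,140
Greater of actual damages (€60,180) or statutory damages (€127,140): €127,140
Doubled: 2 × €127,140 = €254,280
Attorney fees: 20% of €254,280 = €50,856
Total before cap: €254,280 + €50,856 = €305,136
Cap at €182,100: €305,136 exceeds the cap → €182,100

Total recovery: €182,100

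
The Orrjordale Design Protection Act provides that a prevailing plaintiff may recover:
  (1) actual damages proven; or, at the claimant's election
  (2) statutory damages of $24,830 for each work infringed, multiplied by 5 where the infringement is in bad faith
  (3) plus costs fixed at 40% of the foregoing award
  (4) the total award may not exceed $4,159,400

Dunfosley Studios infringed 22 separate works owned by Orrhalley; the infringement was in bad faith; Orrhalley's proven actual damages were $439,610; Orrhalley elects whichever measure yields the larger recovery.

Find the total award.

$3,823,820

Statutory damages: 22 × $24,830 = $546,260
Multiplied by 5: 5 × $546,260 = $2,731,300
Greater of actual damages ($439,610) or enhanced statutory damages ($2,731,300): $2,731,300
Costs: 40% of $2,731,300 = $1,092,520
Award plus costs: $2,731,300 + $1,092,520 = $3,823,820
Cap at $4,159,400: $3,823,820 is within the cap, no reduction.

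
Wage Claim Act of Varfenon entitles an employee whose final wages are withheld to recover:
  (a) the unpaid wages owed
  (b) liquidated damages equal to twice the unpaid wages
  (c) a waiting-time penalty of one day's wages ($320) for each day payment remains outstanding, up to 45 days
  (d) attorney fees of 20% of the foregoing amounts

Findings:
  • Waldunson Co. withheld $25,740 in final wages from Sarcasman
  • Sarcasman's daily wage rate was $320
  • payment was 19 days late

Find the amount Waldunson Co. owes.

$99,960

Doubled: 2 × $25,740 = $51,480
Penalty days: min(19, 45) = 19
Waiting-time penalty: 19 × $320 = $6,080
Subtotal: $25,740 + $51,480 + $6,080 = $83,300
Attorney fees: 20% of $83,300 = $16,660
Total award: $83,300 + $16,660 = $99,960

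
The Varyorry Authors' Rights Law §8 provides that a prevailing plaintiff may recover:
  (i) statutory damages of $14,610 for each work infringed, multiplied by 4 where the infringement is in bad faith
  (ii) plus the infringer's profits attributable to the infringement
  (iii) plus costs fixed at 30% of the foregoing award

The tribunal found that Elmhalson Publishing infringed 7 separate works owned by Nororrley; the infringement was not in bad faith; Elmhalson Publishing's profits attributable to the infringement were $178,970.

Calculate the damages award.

$365,612

Statutory damages: 7 × $14,610 = $102,270
Infringement not in bad faith: no ×4 enhancement.
Combined award: $102,270 + $178,970 = $281,240
Costs: 30% of $281,240 = $84,372
Award plus costs: $281,240 + $84,372 = $365,612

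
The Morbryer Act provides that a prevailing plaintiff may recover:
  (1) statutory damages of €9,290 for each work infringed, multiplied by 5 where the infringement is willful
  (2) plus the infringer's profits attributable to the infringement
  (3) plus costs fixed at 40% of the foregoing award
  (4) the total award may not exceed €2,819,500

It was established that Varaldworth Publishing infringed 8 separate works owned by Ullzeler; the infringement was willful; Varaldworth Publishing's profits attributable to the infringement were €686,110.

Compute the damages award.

€1,480,794

Statutory damages: 8 × €9,290 = €74,320
Multiplied by 5: 5 × €74,320 = €371,600
Combined award: €371,600 + €686,110 = €1,057,710
Costs: 40% of €1,057,710 = €423,084
Award plus costs: €1,057,710 + €423,084 = €1,480,794
Cap at €2,819,500: €1,480,794 is within the cap, no reduction.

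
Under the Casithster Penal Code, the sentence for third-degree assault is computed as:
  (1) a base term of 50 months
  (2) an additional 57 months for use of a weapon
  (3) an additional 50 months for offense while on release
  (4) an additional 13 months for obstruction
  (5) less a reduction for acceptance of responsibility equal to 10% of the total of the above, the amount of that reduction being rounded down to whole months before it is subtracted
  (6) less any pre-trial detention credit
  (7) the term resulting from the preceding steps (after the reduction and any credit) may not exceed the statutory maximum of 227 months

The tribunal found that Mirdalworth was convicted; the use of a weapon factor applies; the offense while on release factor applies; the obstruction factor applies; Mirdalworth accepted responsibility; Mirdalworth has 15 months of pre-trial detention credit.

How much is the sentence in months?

138 months

Use of a weapon enhancement: +57 months
Offense while on release enhancement: +50 months
Obstruction enhancement: +13 months
Adjusted term: 50 months + 57 months + 50 months + 13 months = 170 months
Acceptance of responsibility reduction: 10% of 170 months = 17 months (rounded down)
After reduction: 170 − 17 = 153 months
Less pre-trial detention credit: 153 months − 15 months = 138 months
Cap at 227 months: 138 months is within the cap, no reduction.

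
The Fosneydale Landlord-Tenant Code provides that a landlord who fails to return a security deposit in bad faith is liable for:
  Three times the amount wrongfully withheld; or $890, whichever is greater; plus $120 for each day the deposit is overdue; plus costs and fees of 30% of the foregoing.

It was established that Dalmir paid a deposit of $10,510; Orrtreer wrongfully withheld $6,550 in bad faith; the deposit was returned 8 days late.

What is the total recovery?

$26,793

Trebled: 3 × $6,550 = $19,650
Minimum $890: $19,650 meets the minimum, no increase.
Late-return penalty: 8 × $120 = $960
Damages plus late penalty: $19,650 + $960 = $20,610
Costs and fees: 30% of $20,610 = $6,183
Total recovery: $20,610 + $6,183 = $26,793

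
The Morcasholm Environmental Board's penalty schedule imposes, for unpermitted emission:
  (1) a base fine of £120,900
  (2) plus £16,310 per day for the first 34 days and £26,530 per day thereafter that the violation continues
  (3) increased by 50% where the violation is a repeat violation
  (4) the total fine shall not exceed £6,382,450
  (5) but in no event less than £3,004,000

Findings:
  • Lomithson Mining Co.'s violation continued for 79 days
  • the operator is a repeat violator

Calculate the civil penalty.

£3,004,000

First 34 days: 34 × £16,310 = £554,540
Remaining days: (79 − 34) × £26,530 = £1,193,850
Per-day component: £554,540 + £1,193,850 = £1,748,390
Base plus per-day: £120,900 + £1,748,390 = £1,869,290
Enhancement: 50% of £1,869,290 = £934,645
Enhanced fine: £1,869,290 + £934,645 = £2,803,935
Cap at £6,382,450: £2,803,935 is within the cap, no reduction.
Minimum £3,004,000: £2,803,935 is below the minimum → £3,004,000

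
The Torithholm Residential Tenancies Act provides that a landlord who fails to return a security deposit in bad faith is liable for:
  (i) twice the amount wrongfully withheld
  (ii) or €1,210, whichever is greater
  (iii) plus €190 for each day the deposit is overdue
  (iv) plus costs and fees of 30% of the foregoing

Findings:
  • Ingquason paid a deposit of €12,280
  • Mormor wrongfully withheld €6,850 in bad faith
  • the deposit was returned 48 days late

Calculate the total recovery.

€29,666

Doubled: 2 × €6,850 = €13,700
Minimum €1,210: €13,700 meets the minimum, no increase.
Late-return penalty: 48 × €190 = €9,120
Damages plus late penalty: €13,700 + €9,120 = €22,820
Costs and fees: 30% of €22,820 = €6,846
Total recovery: €22,820 + €6,846 = €29,666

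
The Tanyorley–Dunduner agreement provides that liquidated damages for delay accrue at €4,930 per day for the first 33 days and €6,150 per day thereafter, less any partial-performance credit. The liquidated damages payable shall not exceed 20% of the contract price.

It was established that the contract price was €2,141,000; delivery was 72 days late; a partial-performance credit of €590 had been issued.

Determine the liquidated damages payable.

€401,950

First 33 days: 33 × €4,930 = €162,690
Remaining days: (72 − 33) × €6,150 = €239,850
Accrued per-day damages: €162,690 + €239,850 = €402,540
Less partial-performance credit: €402,540 − €590 = €401,950
Cap: 20% of €2,141,000 = €428,200
Cap at €428,200: €401,950 is within the cap, no reduction.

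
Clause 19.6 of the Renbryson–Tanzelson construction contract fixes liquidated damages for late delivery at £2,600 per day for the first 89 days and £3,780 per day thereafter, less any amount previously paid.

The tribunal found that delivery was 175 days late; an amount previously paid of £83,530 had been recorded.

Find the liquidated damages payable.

First 89 days: 89 × £2,600 = £231,400
Remaining days: (175 − 89) × £3,780 = £325,080
Accrued per-day damages: £231,400 + £325,080 = £556,480
Less amount previously paid: £556,480 − £83,530 = £472,950

£472,950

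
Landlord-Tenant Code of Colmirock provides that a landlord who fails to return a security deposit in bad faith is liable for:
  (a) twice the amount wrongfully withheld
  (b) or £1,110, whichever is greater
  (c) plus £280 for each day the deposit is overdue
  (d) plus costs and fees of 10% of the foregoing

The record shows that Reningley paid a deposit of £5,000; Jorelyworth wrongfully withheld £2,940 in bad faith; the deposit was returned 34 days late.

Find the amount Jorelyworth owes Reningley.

£16,940

Doubled: 2 × £2,940 = £5,880
Minimum £1,110: £5,880 meets the minimum, no increase.
Late-return penalty: 34 × £280 = £9,520
Damages plus late penalty: £5,880 + £9,520 = £15,400
Costs and fees: 10% of £15,400 = £1,540
Total recovery: £15,400 + £1,540 = £16,940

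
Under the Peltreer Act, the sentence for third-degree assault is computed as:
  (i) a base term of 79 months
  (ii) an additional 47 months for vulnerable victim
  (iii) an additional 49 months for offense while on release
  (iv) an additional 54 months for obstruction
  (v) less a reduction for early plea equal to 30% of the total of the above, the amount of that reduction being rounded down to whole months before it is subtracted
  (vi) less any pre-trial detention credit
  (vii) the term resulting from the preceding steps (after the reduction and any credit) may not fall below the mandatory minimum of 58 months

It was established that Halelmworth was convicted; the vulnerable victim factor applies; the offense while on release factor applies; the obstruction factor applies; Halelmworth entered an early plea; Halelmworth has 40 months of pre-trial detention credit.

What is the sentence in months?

Sentence: 121 months

Vulnerable victim enhancement: +47 months
Offense while on release enhancement: +49 months
Obstruction enhancement: +54 months
Adjusted term: 79 months + 47 months + 49 months + 54 months = 229 months
Early plea reduction: 30% of 229 months = 68 months (rounded down)
After reduction: 229 − 68 = 161 months
Less pre-trial detention credit: 161 months − 40 months = 121 months
Minimum 58 months: 121 months meets the minimum, no increase.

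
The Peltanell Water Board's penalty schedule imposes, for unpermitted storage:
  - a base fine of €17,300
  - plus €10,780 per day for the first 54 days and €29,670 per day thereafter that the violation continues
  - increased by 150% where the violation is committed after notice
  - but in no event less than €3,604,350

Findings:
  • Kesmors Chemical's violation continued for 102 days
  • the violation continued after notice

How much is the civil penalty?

First 54 days: 54 × €10,780 = €582,120
Remaining days: (102 − 54) × €29,670 = €1,424,160
Per-day component: €582,120 + €1,424,160 = €2,006,280
Base plus per-day: €17,300 + €2,006,280 = €2,023,580
Enhancement: 150% of €2,023,580 = €3,035,370
Enhanced fine: €2,023,580 + €3,035,370 = €5,058,950
Minimum €3,604,350: €5,058,950 meets the minimum, no increase.

Civil penalty: €5,058,950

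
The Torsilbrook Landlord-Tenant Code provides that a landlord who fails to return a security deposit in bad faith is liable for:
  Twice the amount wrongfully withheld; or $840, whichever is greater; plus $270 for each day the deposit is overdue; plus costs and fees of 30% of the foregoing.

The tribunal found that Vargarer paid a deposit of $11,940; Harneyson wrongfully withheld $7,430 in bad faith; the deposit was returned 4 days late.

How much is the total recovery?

$20,722

Doubled: 2 × $7,430 = $14,860
Minimum $840: $14,860 meets the minimum, no increase.
Late-return penalty: 4 × $270 = $1,080
Damages plus late penalty: $14,860 + $1,080 = $15,940
Costs and fees: 30% of $15,940 = $4,782
Total recovery: $15,940 + $4,782 = $20,722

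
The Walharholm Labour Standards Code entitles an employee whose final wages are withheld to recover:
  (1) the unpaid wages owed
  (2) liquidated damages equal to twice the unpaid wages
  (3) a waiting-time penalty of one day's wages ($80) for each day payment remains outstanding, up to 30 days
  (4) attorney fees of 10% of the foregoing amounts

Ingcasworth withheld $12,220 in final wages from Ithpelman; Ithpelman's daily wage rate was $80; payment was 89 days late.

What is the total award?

$42,966

Doubled: 2 × $12,220 = $24,440
Penalty days: min(89, 30) = 30
Waiting-time penalty: 30 × $80 = $2,400
Subtotal: $12,220 + $24,440 + $2,400 = $39,060
Attorney fees: 10% of $39,060 = $3,906
Total award: $39,060 + $3,906 = $42,966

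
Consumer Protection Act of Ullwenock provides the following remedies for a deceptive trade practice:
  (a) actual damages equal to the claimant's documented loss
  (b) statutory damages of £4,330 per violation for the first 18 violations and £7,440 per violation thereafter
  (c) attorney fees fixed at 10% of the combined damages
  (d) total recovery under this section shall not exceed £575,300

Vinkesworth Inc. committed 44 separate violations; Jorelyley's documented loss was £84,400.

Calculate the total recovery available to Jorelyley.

£391,358

First 18 violations: 18 × £4,330 = £77,940
Remaining violations: (44 − 18) × £7,440 = £193,440
Statutory damages: £77,940 + £193,440 = £271,380
Combined damages: £84,400 + £271,380 = £355,780
Attorney fees: 10% of £355,780 = £35,578
Total before cap: £355,780 + £35,578 = £391,358
Cap at £575,300: £391,358 is within the cap, no reduction.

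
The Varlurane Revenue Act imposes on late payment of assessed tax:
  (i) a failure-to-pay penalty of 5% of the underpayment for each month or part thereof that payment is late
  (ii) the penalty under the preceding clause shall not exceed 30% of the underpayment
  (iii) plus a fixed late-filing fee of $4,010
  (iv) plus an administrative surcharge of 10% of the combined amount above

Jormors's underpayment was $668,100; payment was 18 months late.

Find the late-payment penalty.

$224,884

Accrued rate: 5% × 18 = 90%, capped at 30% → 30%
Failure-to-pay penalty: 30% of $668,100 = $200,430
Penalty before surcharge: $200,430 + $4,010 = $204,440
Administrative surcharge: 10% of $204,440 = $20,444
Total penalty: $204,440 + $20,444 = $224,884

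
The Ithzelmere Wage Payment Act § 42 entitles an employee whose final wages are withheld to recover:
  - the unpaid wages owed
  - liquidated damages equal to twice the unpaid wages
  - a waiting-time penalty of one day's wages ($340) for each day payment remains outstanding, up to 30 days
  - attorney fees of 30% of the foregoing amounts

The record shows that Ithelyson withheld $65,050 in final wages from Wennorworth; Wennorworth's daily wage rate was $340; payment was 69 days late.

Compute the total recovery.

$266,955

Doubled: 2 × $65,050 = $130,100
Penalty days: min(69, 30) = 30
Waiting-time penalty: 30 × $340 = $10,200
Subtotal: $65,050 + $130,100 + $10,200 = $205,350
Attorney fees: 30% of $205,350 = $61,605
Total award: $205,350 + $61,605 = $266,955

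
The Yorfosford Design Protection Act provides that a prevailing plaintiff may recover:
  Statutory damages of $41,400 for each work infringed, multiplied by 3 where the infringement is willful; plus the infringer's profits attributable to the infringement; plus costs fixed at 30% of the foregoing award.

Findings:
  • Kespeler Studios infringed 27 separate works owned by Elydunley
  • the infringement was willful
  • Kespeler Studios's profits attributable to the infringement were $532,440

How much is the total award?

Statutory damages: 27 × $41,400 = $1,117,800
Trebled: 3 × $1,117,800 = $3,353,400
Combined award: $3,353,400 + $532,440 = $3,885,840
Costs: 30% of $3,885,840 = $1,165,752
Award plus costs: $3,885,840 + $1,165,752 = $5,051,592

$5,051,592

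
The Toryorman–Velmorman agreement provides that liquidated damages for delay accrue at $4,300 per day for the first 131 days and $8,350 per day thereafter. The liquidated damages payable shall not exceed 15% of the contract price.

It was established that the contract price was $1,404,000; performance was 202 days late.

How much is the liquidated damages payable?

Liquidated damages: $210,600

First 131 days: 131 × $4,300 = $563,300
Remaining days: (202 − 131) × $8,350 = $592,850
Accrued per-day damages: $563,300 + $592,850 = $1,156,150
Cap: 15% of $1,404,000 = $210,600
Cap at $210,600: $1,156,150 exceeds the cap → $210,600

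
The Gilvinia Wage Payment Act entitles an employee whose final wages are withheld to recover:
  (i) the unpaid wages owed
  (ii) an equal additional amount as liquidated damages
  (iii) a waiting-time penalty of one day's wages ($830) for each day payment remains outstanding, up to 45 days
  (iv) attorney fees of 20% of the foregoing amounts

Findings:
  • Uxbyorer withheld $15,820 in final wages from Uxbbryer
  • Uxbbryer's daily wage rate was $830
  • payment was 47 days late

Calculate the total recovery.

Total award: $82,788

Liquidated damages (equal amount): $15,820
Penalty days: min(47, 45) = 45
Waiting-time penalty: 45 × $830 = $37,350
Subtotal: $15,820 + $15,820 + $37,350 = $68,990
Attorney fees: 20% of $68,990 = $13,798
Total award: $68,990 + $13,798 = $82,788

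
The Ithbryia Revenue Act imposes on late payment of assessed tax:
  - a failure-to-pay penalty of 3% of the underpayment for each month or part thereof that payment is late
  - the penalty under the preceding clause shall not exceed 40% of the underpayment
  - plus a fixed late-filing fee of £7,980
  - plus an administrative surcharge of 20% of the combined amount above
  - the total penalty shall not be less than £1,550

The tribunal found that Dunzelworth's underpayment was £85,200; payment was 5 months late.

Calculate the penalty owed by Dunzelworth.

£24,912

Accrued rate: 3% × 5 = 15%, capped at 40% → 15%
Failure-to-pay penalty: 15% of £85,200 = £12,780
Penalty before surcharge: £12,780 + £7,980 = £20,760
Administrative surcharge: 20% of £20,760 = £4,152
Total penalty: £20,760 + £4,152 = £24,912
Minimum £1,550: £24,912 meets the minimum, no increase.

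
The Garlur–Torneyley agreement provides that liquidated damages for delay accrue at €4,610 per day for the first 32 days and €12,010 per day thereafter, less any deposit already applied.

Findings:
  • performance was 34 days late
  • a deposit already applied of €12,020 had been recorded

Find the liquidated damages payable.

€159,520

First 32 days: 32 × €4,610 = €147,520
Remaining days: (34 − 32) × €12,010 = €24,020
Accrued per-day damages: €147,520 + €24,020 = €171,540
Less deposit already applied: €171,540 − €12,020 = €159,520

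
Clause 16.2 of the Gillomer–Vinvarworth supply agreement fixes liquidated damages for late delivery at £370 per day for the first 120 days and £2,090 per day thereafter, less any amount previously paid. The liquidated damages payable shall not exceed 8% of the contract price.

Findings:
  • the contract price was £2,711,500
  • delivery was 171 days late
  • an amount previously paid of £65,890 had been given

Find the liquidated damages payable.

£85,100

First 120 days: 120 × £370 = £44,400
Remaining days: (171 − 120) × £2,090 = £106,590
Accrued per-day damages: £44,400 + £106,590 = £150,990
Less amount previously paid: £150,990 − £65,890 = £85,100
Cap: 8% of £2,711,500 = £216,920
Cap at £216,920: £85,100 is within the cap, no reduction.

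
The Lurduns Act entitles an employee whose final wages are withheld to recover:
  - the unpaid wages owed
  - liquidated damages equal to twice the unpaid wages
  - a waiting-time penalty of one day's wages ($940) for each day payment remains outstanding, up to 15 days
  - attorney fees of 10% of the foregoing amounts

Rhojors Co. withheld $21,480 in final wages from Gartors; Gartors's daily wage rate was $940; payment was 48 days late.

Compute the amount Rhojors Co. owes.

Doubled: 2 × $21,480 = $42,960
Penalty days: min(48, 15) = 15
Waiting-time penalty: 15 × $940 = $14,100
Subtotal: $21,480 + $42,960 + $14,100 = $78,540
Attorney fees: 10% of $78,540 = $7,854
Total award: $78,540 + $7,854 = $86,394

$86,394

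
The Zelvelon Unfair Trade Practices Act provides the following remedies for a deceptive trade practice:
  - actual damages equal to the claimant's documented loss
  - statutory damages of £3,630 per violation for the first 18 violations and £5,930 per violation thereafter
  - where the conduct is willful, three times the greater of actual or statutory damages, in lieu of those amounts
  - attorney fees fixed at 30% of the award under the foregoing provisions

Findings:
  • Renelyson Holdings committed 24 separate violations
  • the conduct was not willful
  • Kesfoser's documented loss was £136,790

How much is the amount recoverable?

First 18 violations: 18 × £3,630 = £65,340
Remaining violations: (24 − 18) × £5,930 = £35,580
Statutory damages: £65,340 + £35,580 = £100,920
Conduct not willful: the in-lieu enhancement does not apply.
Actual plus statutory damages: £136,790 + £100,920 = £237,710
Attorney fees: 30% of £237,710 = £71,313
Total recovery: £237,710 + £71,313 = £309,023

£309,023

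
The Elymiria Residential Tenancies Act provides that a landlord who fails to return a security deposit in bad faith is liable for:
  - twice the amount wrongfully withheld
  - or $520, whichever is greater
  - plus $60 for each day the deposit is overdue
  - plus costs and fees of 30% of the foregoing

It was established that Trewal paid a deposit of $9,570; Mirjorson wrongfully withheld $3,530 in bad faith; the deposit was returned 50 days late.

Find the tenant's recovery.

Doubled: 2 × $3,530 = $7,060
Minimum $520: $7,060 meets the minimum, no increase.
Late-return penalty: 50 × $60 = $3,000
Damages plus late penalty: $7,060 + $3,000 = $10,060
Costs and fees: 30% of $10,060 = $3,018
Total recovery: $10,060 + $3,018 = $13,078

Recovery: $13,078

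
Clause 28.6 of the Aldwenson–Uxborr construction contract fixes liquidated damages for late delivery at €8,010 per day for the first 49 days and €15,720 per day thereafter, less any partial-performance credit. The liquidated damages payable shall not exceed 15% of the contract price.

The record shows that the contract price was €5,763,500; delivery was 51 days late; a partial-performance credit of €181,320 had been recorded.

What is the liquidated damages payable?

€242,610

First 49 days: 49 × €8,010 = €392,490
Remaining days: (51 − 49) × €15,720 = €31,440
Accrued per-day damages: €392,490 + €31,440 = €423,930
Less partial-performance credit: €423,930 − €181,320 = €242,610
Cap: 15% of €5,763,500 = €864,525
Cap at €864,525: €242,610 is within the cap, no reduction.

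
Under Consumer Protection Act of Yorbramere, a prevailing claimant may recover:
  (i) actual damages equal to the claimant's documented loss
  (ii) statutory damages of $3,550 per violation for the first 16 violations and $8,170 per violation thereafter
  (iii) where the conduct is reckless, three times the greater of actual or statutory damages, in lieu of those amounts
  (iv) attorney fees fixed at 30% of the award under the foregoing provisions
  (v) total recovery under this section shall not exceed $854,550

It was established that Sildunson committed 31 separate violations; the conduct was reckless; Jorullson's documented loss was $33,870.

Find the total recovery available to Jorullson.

$699,465

First 16 violations: 16 × $3,550 = $56,800
Remaining violations: (31 − 16) × $8,170 = $122,550
Statutory damages: $56,800 + $122,550 = $179,350
Greater of actual damages ($33,870) or statutory damages ($179,350): $179,350
Trebled: 3 × $179,350 = $538,050
Attorney fees: 30% of $538,050 = $161,415
Total before cap: $538,050 + $161,415 = $699,465
Cap at $854,550: $699,465 is within the cap, no reduction.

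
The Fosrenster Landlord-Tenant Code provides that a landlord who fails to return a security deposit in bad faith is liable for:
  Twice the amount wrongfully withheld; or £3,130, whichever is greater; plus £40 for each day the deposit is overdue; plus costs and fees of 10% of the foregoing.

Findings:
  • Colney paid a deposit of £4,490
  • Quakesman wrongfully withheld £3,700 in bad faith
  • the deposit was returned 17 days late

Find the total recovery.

Doubled: 2 × £3,700 = £7,400
Minimum £3,130: £7,400 meets the minimum, no increase.
Late-return penalty: 17 × £40 = £680
Damages plus late penalty: £7,400 + £680 = £8,080
Costs and fees: 10% of £8,080 = £808
Total recovery: £8,080 + £808 = £8,888

Recovery: £8,888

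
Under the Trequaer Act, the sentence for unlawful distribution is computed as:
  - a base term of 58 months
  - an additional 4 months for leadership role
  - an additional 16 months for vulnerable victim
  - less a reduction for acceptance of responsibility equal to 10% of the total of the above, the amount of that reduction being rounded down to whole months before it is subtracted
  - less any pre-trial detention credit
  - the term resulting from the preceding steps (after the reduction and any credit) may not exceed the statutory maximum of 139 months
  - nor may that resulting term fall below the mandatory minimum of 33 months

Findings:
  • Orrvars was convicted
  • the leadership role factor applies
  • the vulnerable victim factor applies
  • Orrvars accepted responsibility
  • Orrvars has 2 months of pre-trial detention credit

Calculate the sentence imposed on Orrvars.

Leadership role enhancement: +4 months
Vulnerable victim enhancement: +16 months
Adjusted term: 58 months + 4 months + 16 months = 78 months
Acceptance of responsibility reduction: 10% of 78 months = 7 months (rounded down)
After reduction: 78 − 7 = 71 months
Less pre-trial detention credit: 71 months − 2 months = 69 months
Cap at 139 months: 69 months is within the cap, no reduction.
Minimum 33 months: 69 months meets the minimum, no increase.

69 months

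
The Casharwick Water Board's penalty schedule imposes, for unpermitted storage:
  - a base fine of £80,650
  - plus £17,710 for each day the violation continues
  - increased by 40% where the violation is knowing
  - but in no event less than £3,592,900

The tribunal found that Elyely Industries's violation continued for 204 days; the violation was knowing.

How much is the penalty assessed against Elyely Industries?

Civil penalty: £5,170,886

Per-day component: 204 × £17,710 = £3,612,840
Base plus per-day: £80,650 + £3,612,840 = £3,693,490
Enhancement: 40% of £3,693,490 = £1,477,396
Enhanced fine: £3,693,490 + £1,477,396 = £5,170,886
Minimum £3,592,900: £5,170,886 meets the minimum, no increase.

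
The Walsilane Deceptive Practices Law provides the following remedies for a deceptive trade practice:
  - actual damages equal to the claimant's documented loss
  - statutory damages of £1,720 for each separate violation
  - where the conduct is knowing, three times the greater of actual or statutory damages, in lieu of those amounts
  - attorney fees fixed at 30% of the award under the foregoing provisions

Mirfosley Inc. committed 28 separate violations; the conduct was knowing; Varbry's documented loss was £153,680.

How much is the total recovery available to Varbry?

Statutory damages: 28 × £1,720 = £48,160
Greater of actual damages (£153,680) or statutory damages (£48,160): £153,680
Trebled: 3 × £153,680 = £461,040
Attorney fees: 30% of £461,040 = £138,312
Total recovery: £461,040 + £138,312 = £599,352

£599,352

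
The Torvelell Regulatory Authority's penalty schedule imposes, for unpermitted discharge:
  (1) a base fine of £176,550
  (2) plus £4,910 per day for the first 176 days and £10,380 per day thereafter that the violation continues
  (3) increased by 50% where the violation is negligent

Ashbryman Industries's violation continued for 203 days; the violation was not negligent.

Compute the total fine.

£1,320,970

First 176 days: 176 × £4,910 = £864,160
Remaining days: (203 − 176) × £10,380 = £280,260
Per-day component: £864,160 + £280,260 = £1,144,420
Base plus per-day: £176,550 + £1,144,420 = £1,320,970
The violation was not negligent: no 50% increase.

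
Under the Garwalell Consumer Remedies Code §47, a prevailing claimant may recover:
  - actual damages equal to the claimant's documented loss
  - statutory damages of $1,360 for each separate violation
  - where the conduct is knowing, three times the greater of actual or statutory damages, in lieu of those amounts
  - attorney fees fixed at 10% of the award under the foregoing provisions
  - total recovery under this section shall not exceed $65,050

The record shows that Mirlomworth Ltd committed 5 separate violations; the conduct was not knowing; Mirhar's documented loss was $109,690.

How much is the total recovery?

Total recovery: $65,050

Statutory damages: 5 × $1,360 = $6,800
Conduct not knowing: the in-lieu enhancement does not apply.
Actual plus statutory damages: $109,690 + $6,800 = $116,490
Attorney fees: 10% of $116,490 = $11,649
Total before cap: $116,490 + $11,649 = $128,139
Cap at $65,050: $128,139 exceeds the cap → $65,050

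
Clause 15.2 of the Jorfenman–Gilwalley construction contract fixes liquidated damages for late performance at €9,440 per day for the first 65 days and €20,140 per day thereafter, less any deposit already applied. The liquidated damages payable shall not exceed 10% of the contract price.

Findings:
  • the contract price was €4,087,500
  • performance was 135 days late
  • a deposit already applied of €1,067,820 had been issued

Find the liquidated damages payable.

€408,750

First 65 days: 65 × €9,440 = €613,600
Remaining days: (135 − 65) × €20,140 = €1,409,800
Accrued per-day damages: €613,600 + €1,409,800 = €2,023,400
Less deposit already applied: €2,023,400 − €1,067,820 = €955,580
Cap: 10% of €4,087,500 = €408,750
Cap at €408,750: €955,580 exceeds the cap → €408,750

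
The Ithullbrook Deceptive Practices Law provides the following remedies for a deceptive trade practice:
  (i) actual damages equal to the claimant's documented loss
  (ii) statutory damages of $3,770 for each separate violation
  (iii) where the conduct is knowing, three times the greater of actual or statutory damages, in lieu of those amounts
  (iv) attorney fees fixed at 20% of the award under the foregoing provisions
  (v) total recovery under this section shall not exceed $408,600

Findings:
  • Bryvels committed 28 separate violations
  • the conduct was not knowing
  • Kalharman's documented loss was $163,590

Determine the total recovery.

$322,980

Statutory damages: 28 × $3,770 = $105,560
Conduct not knowing: the in-lieu enhancement does not apply.
Actual plus statutory damages: $163,590 + $105,560 = $269,150
Attorney fees: 20% of $269,150 = $53,830
Total before cap: $269,150 + $53,830 = $322,980
Cap at $408,600: $322,980 is within the cap, no reduction.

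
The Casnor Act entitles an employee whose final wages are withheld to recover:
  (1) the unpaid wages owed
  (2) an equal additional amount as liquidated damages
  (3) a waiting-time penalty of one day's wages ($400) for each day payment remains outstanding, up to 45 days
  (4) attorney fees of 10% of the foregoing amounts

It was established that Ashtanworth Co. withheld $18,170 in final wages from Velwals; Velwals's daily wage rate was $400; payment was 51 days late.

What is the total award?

Liquidated damages (equal amount): $18,170
Penalty days: min(51, 45) = 45
Waiting-time penalty: 45 × $400 = $18,000
Subtotal: $18,170 + $18,170 + $18,000 = $54,340
Attorney fees: 10% of $54,340 = $5,434
Total award: $54,340 + $5,434 = $59,774

Total award: $59,774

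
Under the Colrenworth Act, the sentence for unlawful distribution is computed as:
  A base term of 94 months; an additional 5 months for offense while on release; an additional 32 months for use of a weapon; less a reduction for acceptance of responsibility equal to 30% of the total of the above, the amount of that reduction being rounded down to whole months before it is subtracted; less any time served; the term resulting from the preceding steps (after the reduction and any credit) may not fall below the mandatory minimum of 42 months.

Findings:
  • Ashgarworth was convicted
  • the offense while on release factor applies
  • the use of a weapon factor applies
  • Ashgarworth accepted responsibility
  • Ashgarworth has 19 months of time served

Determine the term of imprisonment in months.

Offense while on release enhancement: +5 months
Use of a weapon enhancement: +32 months
Adjusted term: 94 months + 5 months + 32 months = 131 months
Acceptance of responsibility reduction: 30% of 131 months = 39 months (rounded down)
After reduction: 131 − 39 = 92 months
Less time served: 92 months − 19 months = 73 months
Minimum 42 months: 73 months meets the minimum, no increase.

Sentence: 73 months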